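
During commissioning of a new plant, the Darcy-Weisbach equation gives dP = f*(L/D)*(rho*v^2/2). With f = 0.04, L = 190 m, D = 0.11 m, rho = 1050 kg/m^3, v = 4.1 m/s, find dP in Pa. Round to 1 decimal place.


dP = f * (L/D) * (rho*v^2/2)
dP = 0.04 * (190/0.11) * (1050*4.1^2/2)
L/D = 1727.27272727
rho*v^2/2 = 1050*16.81/2 = 8825.25
dP = 0.04 * 1727.27272727 * 8825.25
dP = 609744.5 Pa


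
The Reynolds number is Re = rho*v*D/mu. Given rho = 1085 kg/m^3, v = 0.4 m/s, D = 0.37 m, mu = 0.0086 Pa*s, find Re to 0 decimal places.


Re = rho * v * D / mu
Re = 1085 * 0.4 * 0.37 / 0.0086
Re = 160.58 / 0.0086
Re = 18672


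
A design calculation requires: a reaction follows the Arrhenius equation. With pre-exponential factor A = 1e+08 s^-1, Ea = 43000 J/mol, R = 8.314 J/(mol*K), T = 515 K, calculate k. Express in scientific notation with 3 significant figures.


k = A * exp(-Ea/(R*T))
k = 1e+08 * exp(-43000 / (8.314 * 515))
k = 1e+08 * exp(-10.042717)
k = 4.35e+03


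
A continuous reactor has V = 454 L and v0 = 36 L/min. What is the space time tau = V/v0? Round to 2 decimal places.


tau = V / v0
tau = 454 / 36
tau = 12.61 min


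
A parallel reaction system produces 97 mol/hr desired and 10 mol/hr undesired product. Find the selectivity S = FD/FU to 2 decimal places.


S = desired product rate / undesired product rate
S = 97 / 10
S = 9.70


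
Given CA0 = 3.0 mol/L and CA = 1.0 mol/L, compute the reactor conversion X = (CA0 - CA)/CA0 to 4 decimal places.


X = (CA0 - CA) / CA0
X = (3.0 - 1.0) / 3.0
X = 2.0 / 3.0
X = 0.6667


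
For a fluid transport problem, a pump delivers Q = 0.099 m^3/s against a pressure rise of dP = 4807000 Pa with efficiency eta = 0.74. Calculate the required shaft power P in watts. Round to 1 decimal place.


P = Q * dP / eta
P = 0.099 * 4807000 / 0.74
P = 475893.0 / 0.74
P = 643098.6 W


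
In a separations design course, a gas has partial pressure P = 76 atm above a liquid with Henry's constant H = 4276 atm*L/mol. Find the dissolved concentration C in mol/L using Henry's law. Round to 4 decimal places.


C = P / H
C = 76 / 4276
C = 0.0178 mol/L


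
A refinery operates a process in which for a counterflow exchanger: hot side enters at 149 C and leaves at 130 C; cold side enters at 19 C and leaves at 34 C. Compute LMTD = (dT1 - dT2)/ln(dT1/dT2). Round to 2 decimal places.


dT1 = Th_in - Tc_out = 149 - 34 = 115
dT2 = Th_out - Tc_in = 130 - 19 = 111
LMTD = (dT1 - dT2) / ln(dT1/dT2)
LMTD = (115 - 111) / ln(115/111)
LMTD = 112.99 K


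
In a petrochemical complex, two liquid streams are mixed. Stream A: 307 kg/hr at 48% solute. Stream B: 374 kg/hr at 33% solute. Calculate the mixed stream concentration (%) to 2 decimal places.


Mass balance on solute: F1*x1 + F2*x2 = F3*x3
F3 = F1 + F2 = 307 + 374 = 681 kg/hr
x3 = (F1*x1 + F2*x2)/F3
x3 = (307*0.48 + 374*0.33) / 681
x3 = 39.76%


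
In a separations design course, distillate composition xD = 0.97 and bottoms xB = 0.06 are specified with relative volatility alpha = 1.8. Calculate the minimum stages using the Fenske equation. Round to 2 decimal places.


N_min = ln((xD*(1-xB))/(xB*(1-xD))) / ln(alpha)
Numerator inside ln: 0.9118 / 0.0018 = 506.555556
ln(506.555556) = 6.227634
ln(alpha) = ln(1.8) = 0.587787
N_min = 6.227634 / 0.587787 = 10.60


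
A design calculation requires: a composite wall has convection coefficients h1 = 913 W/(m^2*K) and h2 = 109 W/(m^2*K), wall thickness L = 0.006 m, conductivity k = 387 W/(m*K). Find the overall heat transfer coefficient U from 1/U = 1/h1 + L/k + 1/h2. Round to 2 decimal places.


1/U = 1/h1 + L/k + 1/h2
1/U = 1/913 + 0.006/387 + 1/109
1/U = 0.0010952903 + 1.55039e-05 + 0.0091743119
1/U = 0.0102851061
U = 97.23 W/(m^2*K)


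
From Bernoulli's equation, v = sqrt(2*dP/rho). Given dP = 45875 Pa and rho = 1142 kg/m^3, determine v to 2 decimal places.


v = sqrt(2*dP/rho)
v = sqrt(2*45875/1142)
v = sqrt(80.341506)
v = 8.96 m/s


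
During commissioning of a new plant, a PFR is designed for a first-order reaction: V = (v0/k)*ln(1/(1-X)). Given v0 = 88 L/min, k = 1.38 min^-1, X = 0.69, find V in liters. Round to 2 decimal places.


V = (v0/k) * ln(1/(1-X))
V = (88/1.38) * ln(1/(1-0.69))
V = 63.768116 * ln(3.225806)
V = 63.768116 * 1.171183
V = 74.68 L


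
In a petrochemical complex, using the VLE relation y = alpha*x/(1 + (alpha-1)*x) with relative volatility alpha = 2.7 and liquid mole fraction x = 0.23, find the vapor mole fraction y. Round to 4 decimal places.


y = alpha*x / (1 + (alpha-1)*x)
y = 2.7*0.23 / (1 + (2.7-1)*0.23)
y = 0.621 / (1 + 0.391)
y = 0.621 / 1.391
y = 0.4464


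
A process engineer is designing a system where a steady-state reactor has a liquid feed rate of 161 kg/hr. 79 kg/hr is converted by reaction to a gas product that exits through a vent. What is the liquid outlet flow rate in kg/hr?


Steady-state mass balance on the main outlet: F_out = F_in - F_removed
F_out = 161 - 79
F_out = 82 kg/hr


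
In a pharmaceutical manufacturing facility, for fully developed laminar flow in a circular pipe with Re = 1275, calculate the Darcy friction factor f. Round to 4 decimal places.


f = 64 / Re
f = 64 / 1275
f = 0.0502


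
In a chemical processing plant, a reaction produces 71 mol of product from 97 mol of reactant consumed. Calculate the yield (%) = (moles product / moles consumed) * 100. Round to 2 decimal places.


Yield = (moles product / moles consumed) * 100%
Yield = (71 / 97) * 100
Yield = 0.732 * 100
Yield = 73.20%


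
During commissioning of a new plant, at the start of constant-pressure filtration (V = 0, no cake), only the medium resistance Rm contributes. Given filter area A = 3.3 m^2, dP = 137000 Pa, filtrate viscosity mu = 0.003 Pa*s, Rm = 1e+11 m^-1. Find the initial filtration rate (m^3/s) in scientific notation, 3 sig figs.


rate = A * dP / (mu * Rm)
rate = 3.3 * 137000 / (0.003 * 1e+11)
rate = 452100.0 / 3.000e+08
rate = 1.51e-03 m^3/s


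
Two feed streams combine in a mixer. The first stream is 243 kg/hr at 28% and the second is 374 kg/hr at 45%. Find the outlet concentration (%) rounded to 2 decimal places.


Mass balance on solute: F1*x1 + F2*x2 = F3*x3
F3 = F1 + F2 = 243 + 374 = 617 kg/hr
x3 = (F1*x1 + F2*x2)/F3
x3 = (243*0.28 + 374*0.45) / 617
x3 = 38.30%


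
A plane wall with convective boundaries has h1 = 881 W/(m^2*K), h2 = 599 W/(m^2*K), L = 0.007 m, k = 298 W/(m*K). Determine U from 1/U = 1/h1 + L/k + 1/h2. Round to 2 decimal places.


1/U = 1/h1 + L/k + 1/h2
1/U = 1/881 + 0.007/298 + 1/599
1/U = 0.0011350738 + 2.34899e-05 + 0.0016694491
1/U = 0.0028280128
U = 353.61 W/(m^2*K)


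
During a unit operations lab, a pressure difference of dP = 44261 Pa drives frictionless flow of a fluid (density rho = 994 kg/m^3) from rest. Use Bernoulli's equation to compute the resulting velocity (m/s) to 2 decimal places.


v = sqrt(2*dP/rho)
v = sqrt(2*44261/994)
v = sqrt(89.056338)
v = 9.44 m/s


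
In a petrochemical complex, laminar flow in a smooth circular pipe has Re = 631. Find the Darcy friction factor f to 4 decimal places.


f = 64 / Re
f = 64 / 631
f = 0.1014


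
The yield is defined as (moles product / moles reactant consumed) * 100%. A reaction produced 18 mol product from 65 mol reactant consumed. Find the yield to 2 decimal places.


Yield = (moles product / moles consumed) * 100%
Yield = (18 / 65) * 100
Yield = 0.2769 * 100
Yield = 27.69%


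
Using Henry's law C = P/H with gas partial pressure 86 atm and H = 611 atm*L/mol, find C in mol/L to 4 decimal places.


C = P / H
C = 86 / 611
C = 0.1408 mol/L


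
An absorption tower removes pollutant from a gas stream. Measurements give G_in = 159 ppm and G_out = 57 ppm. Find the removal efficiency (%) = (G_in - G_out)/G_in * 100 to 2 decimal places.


Efficiency = (G_in - G_out) / G_in * 100%
Efficiency = (159 - 57) / 159 * 100
Efficiency = 102 / 159 * 100
Efficiency = 64.15%


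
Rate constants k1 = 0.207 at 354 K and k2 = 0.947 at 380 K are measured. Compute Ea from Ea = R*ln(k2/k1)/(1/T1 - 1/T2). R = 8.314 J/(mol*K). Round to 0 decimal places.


Ea = R * ln(k2/k1) / (1/T1 - 1/T2)
ln(k2/k1) = ln(0.947/0.207) = 1.5205803
1/T1 - 1/T2 = 1/354 - 1/380 = 0.00019327981
Ea = 8.314 * 1.5205803 / 0.00019327981
Ea = 65408 J/mol


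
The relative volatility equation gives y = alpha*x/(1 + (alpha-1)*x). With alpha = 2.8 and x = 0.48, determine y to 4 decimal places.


y = alpha*x / (1 + (alpha-1)*x)
y = 2.8*0.48 / (1 + (2.8-1)*0.48)
y = 1.344 / (1 + 0.864)
y = 1.344 / 1.864
y = 0.7210


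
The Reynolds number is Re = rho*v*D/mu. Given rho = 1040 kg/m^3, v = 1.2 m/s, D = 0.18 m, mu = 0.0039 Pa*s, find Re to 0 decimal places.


Re = rho * v * D / mu
Re = 1040 * 1.2 * 0.18 / 0.0039
Re = 224.64 / 0.0039
Re = 57600


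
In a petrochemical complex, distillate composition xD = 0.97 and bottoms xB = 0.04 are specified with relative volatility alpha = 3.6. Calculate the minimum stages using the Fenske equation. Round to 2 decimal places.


N_min = ln((xD*(1-xB))/(xB*(1-xD))) / ln(alpha)
Numerator inside ln: 0.9312 / 0.0012 = 776.0
ln(776.0) = 6.654153
ln(alpha) = ln(3.6) = 1.280934
N_min = 6.654153 / 1.280934 = 5.19


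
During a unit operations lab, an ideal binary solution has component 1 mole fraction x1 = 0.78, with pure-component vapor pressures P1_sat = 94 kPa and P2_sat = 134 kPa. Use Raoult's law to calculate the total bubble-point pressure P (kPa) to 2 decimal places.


P = x1*P1_sat + x2*P2_sat
x2 = 1 - x1 = 1 - 0.78 = 0.22
P = 0.78*94 + 0.22*134
P = 73.32 + 29.48
P = 102.80 kPa


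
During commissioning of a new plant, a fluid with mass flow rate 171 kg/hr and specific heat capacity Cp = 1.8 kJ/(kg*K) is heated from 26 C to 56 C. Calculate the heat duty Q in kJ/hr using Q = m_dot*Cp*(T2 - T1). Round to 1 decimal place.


Q = m_dot * Cp * (T2 - T1)
Q = 171 * 1.8 * (56 - 26)
Q = 171 * 1.8 * 30
Q = 9234.0 kJ/hr


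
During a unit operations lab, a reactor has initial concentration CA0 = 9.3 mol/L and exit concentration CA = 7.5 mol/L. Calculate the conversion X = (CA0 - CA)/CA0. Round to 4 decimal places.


X = (CA0 - CA) / CA0
X = (9.3 - 7.5) / 9.3
X = 1.8 / 9.3
X = 0.1935


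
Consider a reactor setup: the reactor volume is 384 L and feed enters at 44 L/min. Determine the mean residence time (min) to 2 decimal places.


tau = V / v0
tau = 384 / 44
tau = 8.73 min


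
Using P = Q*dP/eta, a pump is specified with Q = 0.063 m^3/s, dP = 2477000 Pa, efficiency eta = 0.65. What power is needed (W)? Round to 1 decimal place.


P = Q * dP / eta
P = 0.063 * 2477000 / 0.65
P = 156051.0 / 0.65
P = 240078.5 W


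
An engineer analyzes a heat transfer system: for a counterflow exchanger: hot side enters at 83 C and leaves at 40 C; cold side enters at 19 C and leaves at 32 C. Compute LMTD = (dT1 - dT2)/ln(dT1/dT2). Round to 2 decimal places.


dT1 = Th_in - Tc_out = 83 - 32 = 51
dT2 = Th_out - Tc_in = 40 - 19 = 21
LMTD = (dT1 - dT2) / ln(dT1/dT2)
LMTD = (51 - 21) / ln(51/21)
LMTD = 33.81 K


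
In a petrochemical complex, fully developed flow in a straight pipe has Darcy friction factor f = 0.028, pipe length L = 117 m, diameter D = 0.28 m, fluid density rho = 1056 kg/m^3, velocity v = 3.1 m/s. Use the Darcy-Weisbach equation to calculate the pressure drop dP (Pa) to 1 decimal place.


dP = f * (L/D) * (rho*v^2/2)
dP = 0.028 * (117/0.28) * (1056*3.1^2/2)
L/D = 417.85714286
rho*v^2/2 = 1056*9.61/2 = 5074.08
dP = 0.028 * 417.85714286 * 5074.08
dP = 59366.7 Pa


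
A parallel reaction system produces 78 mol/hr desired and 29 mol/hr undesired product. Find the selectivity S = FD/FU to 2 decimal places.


S = desired product rate / undesired product rate
S = 78 / 29
S = 2.69


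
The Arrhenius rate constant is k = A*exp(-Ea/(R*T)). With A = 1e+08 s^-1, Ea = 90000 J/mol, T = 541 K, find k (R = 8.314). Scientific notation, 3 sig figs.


k = A * exp(-Ea/(R*T))
k = 1e+08 * exp(-90000 / (8.314 * 541))
k = 1e+08 * exp(-20.009453)
k = 2.04e-01


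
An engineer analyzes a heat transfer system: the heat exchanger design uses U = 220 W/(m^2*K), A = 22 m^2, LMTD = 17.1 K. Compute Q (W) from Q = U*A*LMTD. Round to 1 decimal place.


Q = U * A * LMTD
Q = 220 * 22 * 17.1
Q = 82764.0 W


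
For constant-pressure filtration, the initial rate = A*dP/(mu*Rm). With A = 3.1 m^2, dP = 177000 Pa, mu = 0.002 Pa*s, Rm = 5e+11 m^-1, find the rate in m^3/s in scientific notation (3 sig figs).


rate = A * dP / (mu * Rm)
rate = 3.1 * 177000 / (0.002 * 5e+11)
rate = 548700.0 / 1.000e+09
rate = 5.49e-04 m^3/s


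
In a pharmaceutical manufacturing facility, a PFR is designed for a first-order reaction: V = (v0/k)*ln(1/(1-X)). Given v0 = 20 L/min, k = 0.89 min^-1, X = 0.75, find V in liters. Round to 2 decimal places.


V = (v0/k) * ln(1/(1-X))
V = (20/0.89) * ln(1/(1-0.75))
V = 22.47191 * ln(4.0)
V = 22.47191 * 1.386294
V = 31.15 L


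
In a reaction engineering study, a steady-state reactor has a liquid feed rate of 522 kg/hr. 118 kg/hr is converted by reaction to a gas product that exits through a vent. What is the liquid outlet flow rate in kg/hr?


Steady-state mass balance on the main outlet: F_out = F_in - F_removed
F_out = 522 - 118
F_out = 404 kg/hr


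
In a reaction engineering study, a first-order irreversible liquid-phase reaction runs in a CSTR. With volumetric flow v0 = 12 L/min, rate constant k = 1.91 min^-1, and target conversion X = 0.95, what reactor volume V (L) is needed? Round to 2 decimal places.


V = v0 * X / (k * (1 - X))
V = 12 * 0.95 / (1.91 * (1 - 0.95))
V = 11.4 / (1.91 * 0.05)
V = 11.4 / 0.0955
V = 119.37 L


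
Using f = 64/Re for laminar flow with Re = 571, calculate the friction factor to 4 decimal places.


f = 64 / Re
f = 64 / 571
f = 0.1121


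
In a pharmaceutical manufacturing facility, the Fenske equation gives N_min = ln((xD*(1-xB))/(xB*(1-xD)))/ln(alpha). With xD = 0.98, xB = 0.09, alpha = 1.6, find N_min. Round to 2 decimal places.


N_min = ln((xD*(1-xB))/(xB*(1-xD))) / ln(alpha)
Numerator inside ln: 0.8918 / 0.0018 = 495.444444
ln(495.444444) = 6.205455
ln(alpha) = ln(1.6) = 0.470004
N_min = 6.205455 / 0.470004 = 13.20


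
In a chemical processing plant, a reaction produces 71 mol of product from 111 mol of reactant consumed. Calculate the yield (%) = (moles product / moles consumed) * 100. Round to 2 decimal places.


Yield = (moles product / moles consumed) * 100%
Yield = (71 / 111) * 100
Yield = 0.6396 * 100
Yield = 63.96%


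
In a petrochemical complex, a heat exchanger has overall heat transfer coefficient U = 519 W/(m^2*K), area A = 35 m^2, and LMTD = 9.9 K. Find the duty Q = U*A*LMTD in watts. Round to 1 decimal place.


Q = U * A * LMTD
Q = 519 * 35 * 9.9
Q = 179833.5 W


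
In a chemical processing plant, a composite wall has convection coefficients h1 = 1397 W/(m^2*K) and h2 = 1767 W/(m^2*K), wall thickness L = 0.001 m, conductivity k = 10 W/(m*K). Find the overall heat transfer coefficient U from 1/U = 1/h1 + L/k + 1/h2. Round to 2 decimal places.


1/U = 1/h1 + L/k + 1/h2
1/U = 1/1397 + 0.001/10 + 1/1767
1/U = 0.0007158196 + 0.0001 + 0.000565931
1/U = 0.0013817506
U = 723.72 W/(m^2*K)


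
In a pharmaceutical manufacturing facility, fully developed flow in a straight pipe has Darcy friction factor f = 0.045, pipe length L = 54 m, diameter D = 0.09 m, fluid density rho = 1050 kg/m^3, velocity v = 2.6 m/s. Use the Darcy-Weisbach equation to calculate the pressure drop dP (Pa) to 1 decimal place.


dP = f * (L/D) * (rho*v^2/2)
dP = 0.045 * (54/0.09) * (1050*2.6^2/2)
L/D = 600.0
rho*v^2/2 = 1050*6.76/2 = 3549.0
dP = 0.045 * 600.0 * 3549.0
dP = 95823.0 Pa


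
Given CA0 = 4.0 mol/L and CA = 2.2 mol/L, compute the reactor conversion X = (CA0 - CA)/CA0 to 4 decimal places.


X = (CA0 - CA) / CA0
X = (4.0 - 2.2) / 4.0
X = 1.8 / 4.0
X = 0.4500


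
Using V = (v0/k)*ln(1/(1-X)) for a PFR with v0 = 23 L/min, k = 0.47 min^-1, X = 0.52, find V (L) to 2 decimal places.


V = (v0/k) * ln(1/(1-X))
V = (23/0.47) * ln(1/(1-0.52))
V = 48.93617 * ln(2.083333)
V = 48.93617 * 0.733969
V = 35.92 L


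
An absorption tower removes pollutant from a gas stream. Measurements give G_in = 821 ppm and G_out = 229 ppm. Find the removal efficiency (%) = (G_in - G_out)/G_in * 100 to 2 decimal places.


Efficiency = (G_in - G_out) / G_in * 100%
Efficiency = (821 - 229) / 821 * 100
Efficiency = 592 / 821 * 100
Efficiency = 72.11%


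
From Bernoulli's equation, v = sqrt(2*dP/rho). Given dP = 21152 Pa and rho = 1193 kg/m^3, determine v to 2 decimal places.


v = sqrt(2*dP/rho)
v = sqrt(2*21152/1193)
v = sqrt(35.460184)
v = 5.95 m/s


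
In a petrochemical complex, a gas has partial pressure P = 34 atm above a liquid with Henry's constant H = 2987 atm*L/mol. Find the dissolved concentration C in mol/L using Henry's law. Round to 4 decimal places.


C = P / H
C = 34 / 2987
C = 0.0114 mol/L


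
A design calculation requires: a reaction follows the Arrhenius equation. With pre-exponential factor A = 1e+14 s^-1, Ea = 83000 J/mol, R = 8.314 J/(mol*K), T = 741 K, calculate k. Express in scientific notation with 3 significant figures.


k = A * exp(-Ea/(R*T))
k = 1e+14 * exp(-83000 / (8.314 * 741))
k = 1e+14 * exp(-13.472552)
k = 1.41e+08


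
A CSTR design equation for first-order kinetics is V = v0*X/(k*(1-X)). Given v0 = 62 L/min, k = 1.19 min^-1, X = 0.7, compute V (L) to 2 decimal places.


V = v0 * X / (k * (1 - X))
V = 62 * 0.7 / (1.19 * (1 - 0.7))
V = 43.4 / (1.19 * 0.3)
V = 43.4 / 0.357
V = 121.57 L


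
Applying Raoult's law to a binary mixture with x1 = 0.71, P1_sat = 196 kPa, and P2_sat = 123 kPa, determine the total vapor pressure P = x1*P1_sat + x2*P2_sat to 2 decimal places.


P = x1*P1_sat + x2*P2_sat
x2 = 1 - x1 = 1 - 0.71 = 0.29
P = 0.71*196 + 0.29*123
P = 139.16 + 35.67
P = 174.83 kPa


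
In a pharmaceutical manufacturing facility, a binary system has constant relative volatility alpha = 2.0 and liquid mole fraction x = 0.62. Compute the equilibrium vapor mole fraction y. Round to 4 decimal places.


y = alpha*x / (1 + (alpha-1)*x)
y = 2.0*0.62 / (1 + (2.0-1)*0.62)
y = 1.24 / (1 + 0.62)
y = 1.24 / 1.62
y = 0.7654


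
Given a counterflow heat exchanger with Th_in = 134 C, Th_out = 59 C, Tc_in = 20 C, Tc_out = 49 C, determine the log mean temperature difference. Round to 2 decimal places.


dT1 = Th_in - Tc_out = 134 - 49 = 85
dT2 = Th_out - Tc_in = 59 - 20 = 39
LMTD = (dT1 - dT2) / ln(dT1/dT2)
LMTD = (85 - 39) / ln(85/39)
LMTD = 59.04 K


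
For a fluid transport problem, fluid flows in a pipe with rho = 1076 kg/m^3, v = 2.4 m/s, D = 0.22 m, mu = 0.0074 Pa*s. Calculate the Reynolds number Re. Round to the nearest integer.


Re = rho * v * D / mu
Re = 1076 * 2.4 * 0.22 / 0.0074
Re = 568.128 / 0.0074
Re = 76774


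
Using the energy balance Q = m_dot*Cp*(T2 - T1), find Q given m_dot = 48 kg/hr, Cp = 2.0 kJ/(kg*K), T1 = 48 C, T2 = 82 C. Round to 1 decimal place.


Q = m_dot * Cp * (T2 - T1)
Q = 48 * 2.0 * (82 - 48)
Q = 48 * 2.0 * 34
Q = 3264.0 kJ/hr


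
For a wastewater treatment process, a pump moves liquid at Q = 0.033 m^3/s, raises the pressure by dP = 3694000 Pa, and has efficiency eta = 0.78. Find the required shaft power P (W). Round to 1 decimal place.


P = Q * dP / eta
P = 0.033 * 3694000 / 0.78
P = 121902.0 / 0.78
P = 156284.6 W


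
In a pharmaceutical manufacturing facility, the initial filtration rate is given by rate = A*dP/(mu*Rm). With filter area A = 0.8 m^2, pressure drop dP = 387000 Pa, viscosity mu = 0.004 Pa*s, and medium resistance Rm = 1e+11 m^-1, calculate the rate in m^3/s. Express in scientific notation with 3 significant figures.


rate = A * dP / (mu * Rm)
rate = 0.8 * 387000 / (0.004 * 1e+11)
rate = 309600.0 / 4.000e+08
rate = 7.74e-04 m^3/s


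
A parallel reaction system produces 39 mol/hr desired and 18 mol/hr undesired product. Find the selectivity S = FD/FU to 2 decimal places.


S = desired product rate / undesired product rate
S = 39 / 18
S = 2.17


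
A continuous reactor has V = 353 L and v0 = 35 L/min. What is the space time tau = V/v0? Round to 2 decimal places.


tau = V / v0
tau = 353 / 35
tau = 10.09 min


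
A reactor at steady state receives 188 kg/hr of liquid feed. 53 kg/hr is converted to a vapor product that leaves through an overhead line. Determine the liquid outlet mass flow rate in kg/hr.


Steady-state mass balance on the main outlet: F_out = F_in - F_removed
F_out = 188 - 53
F_out = 135 kg/hr


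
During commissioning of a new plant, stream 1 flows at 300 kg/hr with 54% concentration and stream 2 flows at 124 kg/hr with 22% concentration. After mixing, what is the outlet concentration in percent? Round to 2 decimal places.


Mass balance on solute: F1*x1 + F2*x2 = F3*x3
F3 = F1 + F2 = 300 + 124 = 424 kg/hr
x3 = (F1*x1 + F2*x2)/F3
x3 = (300*0.54 + 124*0.22) / 424
x3 = 44.64%


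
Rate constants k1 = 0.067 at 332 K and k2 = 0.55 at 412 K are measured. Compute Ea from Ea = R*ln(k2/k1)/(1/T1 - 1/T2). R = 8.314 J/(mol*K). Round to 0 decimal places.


Ea = R * ln(k2/k1) / (1/T1 - 1/T2)
ln(k2/k1) = ln(0.55/0.067) = 2.1052257
1/T1 - 1/T2 = 1/332 - 1/412 = 0.000584863727
Ea = 8.314 * 2.1052257 / 0.000584863727
Ea = 29926 J/mol


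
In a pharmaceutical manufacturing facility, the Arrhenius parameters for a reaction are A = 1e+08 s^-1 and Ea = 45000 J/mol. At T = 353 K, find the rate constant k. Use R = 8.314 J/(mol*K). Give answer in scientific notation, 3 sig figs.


k = A * exp(-Ea/(R*T))
k = 1e+08 * exp(-45000 / (8.314 * 353))
k = 1e+08 * exp(-15.333023)
k = 2.19e+01


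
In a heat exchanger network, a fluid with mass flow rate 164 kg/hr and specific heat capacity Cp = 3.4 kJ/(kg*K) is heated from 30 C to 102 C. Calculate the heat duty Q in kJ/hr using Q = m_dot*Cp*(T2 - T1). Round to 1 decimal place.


Q = m_dot * Cp * (T2 - T1)
Q = 164 * 3.4 * (102 - 30)
Q = 164 * 3.4 * 72
Q = 40147.2 kJ/hr


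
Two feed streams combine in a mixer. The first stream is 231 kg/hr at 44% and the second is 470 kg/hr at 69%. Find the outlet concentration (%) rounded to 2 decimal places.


Mass balance on solute: F1*x1 + F2*x2 = F3*x3
F3 = F1 + F2 = 231 + 470 = 701 kg/hr
x3 = (F1*x1 + F2*x2)/F3
x3 = (231*0.44 + 470*0.69) / 701
x3 = 60.76%


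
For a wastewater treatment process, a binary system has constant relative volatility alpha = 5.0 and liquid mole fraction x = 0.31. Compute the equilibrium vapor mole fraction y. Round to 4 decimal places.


y = alpha*x / (1 + (alpha-1)*x)
y = 5.0*0.31 / (1 + (5.0-1)*0.31)
y = 1.55 / (1 + 1.24)
y = 1.55 / 2.24
y = 0.6920


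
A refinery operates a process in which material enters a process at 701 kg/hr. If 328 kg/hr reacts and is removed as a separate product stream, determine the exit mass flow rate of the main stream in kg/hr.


Steady-state mass balance on the main outlet: F_out = F_in - F_removed
F_out = 701 - 328
F_out = 373 kg/hr


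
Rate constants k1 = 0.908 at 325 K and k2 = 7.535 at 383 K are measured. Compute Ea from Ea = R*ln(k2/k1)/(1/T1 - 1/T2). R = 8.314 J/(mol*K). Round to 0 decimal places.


Ea = R * ln(k2/k1) / (1/T1 - 1/T2)
ln(k2/k1) = ln(7.535/0.908) = 2.1160697
1/T1 - 1/T2 = 1/325 - 1/383 = 0.000465957019
Ea = 8.314 * 2.1160697 / 0.000465957019
Ea = 37757 J/mol


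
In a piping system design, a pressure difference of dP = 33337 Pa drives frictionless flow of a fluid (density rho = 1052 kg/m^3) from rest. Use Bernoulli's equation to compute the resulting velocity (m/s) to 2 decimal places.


v = sqrt(2*dP/rho)
v = sqrt(2*33337/1052)
v = sqrt(63.378327)
v = 7.96 m/s


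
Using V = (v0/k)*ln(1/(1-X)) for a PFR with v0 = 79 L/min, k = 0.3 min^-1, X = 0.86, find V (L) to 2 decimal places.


V = (v0/k) * ln(1/(1-X))
V = (79/0.3) * ln(1/(1-0.86))
V = 263.333333 * ln(7.142857)
V = 263.333333 * 1.966113
V = 517.74 L


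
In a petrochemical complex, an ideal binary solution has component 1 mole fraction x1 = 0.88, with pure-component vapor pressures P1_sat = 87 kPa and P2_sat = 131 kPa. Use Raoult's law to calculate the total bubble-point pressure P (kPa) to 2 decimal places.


P = x1*P1_sat + x2*P2_sat
x2 = 1 - x1 = 1 - 0.88 = 0.12
P = 0.88*87 + 0.12*131
P = 76.56 + 15.72
P = 92.28 kPa


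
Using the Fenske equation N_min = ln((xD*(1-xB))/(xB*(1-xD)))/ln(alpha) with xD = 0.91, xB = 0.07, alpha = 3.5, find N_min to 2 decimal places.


N_min = ln((xD*(1-xB))/(xB*(1-xD))) / ln(alpha)
Numerator inside ln: 0.8463 / 0.0063 = 134.333333
ln(134.333333) = 4.900324
ln(alpha) = ln(3.5) = 1.252763
N_min = 4.900324 / 1.252763 = 3.91


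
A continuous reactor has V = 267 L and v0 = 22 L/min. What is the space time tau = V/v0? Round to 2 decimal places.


tau = V / v0
tau = 267 / 22
tau = 12.14 min


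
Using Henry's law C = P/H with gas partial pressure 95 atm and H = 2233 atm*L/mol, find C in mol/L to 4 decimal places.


C = P / H
C = 95 / 2233
C = 0.0425 mol/L


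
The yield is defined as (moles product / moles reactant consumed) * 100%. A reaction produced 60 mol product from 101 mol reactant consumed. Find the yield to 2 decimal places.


Yield = (moles product / moles consumed) * 100%
Yield = (60 / 101) * 100
Yield = 0.5941 * 100
Yield = 59.41%


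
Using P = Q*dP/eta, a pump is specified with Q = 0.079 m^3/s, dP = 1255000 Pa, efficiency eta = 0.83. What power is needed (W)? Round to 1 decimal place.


P = Q * dP / eta
P = 0.079 * 1255000 / 0.83
P = 99145.0 / 0.83
P = 119451.8 W


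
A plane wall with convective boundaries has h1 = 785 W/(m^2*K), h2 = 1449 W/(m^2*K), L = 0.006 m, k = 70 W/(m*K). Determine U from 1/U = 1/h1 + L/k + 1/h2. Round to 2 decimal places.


1/U = 1/h1 + L/k + 1/h2
1/U = 1/785 + 0.006/70 + 1/1449
1/U = 0.0012738854 + 8.57143e-05 + 0.0006901311
1/U = 0.0020497308
U = 487.87 W/(m^2*K)


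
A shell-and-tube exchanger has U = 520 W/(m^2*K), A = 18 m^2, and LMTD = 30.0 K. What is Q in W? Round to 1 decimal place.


Q = U * A * LMTD
Q = 520 * 18 * 30.0
Q = 280800.0 W


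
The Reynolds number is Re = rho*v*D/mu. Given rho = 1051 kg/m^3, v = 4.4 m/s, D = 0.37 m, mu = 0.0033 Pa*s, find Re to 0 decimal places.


Re = rho * v * D / mu
Re = 1051 * 4.4 * 0.37 / 0.0033
Re = 1711.028 / 0.0033
Re = 518493


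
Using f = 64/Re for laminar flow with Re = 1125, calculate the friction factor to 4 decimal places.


f = 64 / Re
f = 64 / 1125
f = 0.0569


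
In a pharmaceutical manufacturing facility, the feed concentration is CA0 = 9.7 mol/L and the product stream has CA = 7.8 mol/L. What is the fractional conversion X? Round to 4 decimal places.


X = (CA0 - CA) / CA0
X = (9.7 - 7.8) / 9.7
X = 1.9 / 9.7
X = 0.1959


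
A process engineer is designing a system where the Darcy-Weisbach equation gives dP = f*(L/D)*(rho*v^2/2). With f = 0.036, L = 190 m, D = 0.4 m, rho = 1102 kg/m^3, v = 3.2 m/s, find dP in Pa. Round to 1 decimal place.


dP = f * (L/D) * (rho*v^2/2)
dP = 0.036 * (190/0.4) * (1102*3.2^2/2)
L/D = 475.0
rho*v^2/2 = 1102*10.24/2 = 5642.24
dP = 0.036 * 475.0 * 5642.24
dP = 96482.3 Pa


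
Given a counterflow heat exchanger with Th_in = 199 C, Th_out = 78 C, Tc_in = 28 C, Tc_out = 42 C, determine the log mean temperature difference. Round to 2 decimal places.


dT1 = Th_in - Tc_out = 199 - 42 = 157
dT2 = Th_out - Tc_in = 78 - 28 = 50
LMTD = (dT1 - dT2) / ln(dT1/dT2)
LMTD = (157 - 50) / ln(157/50)
LMTD = 93.51 K


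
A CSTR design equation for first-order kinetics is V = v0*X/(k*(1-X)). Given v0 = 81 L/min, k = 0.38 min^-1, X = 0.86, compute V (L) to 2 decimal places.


V = v0 * X / (k * (1 - X))
V = 81 * 0.86 / (0.38 * (1 - 0.86))
V = 69.66 / (0.38 * 0.14)
V = 69.66 / 0.0532
V = 1309.40 L


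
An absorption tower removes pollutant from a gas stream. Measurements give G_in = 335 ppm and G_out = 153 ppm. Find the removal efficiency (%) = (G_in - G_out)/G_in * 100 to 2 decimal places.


Efficiency = (G_in - G_out) / G_in * 100%
Efficiency = (335 - 153) / 335 * 100
Efficiency = 182 / 335 * 100
Efficiency = 54.33%


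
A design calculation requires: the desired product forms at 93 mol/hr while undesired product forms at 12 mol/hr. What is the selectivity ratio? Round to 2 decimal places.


S = desired product rate / undesired product rate
S = 93 / 12
S = 7.75


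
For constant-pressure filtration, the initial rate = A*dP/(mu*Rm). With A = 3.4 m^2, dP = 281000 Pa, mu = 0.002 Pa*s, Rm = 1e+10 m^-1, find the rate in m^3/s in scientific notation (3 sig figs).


rate = A * dP / (mu * Rm)
rate = 3.4 * 281000 / (0.002 * 1e+10)
rate = 955400.0 / 2.000e+07
rate = 4.78e-02 m^3/s


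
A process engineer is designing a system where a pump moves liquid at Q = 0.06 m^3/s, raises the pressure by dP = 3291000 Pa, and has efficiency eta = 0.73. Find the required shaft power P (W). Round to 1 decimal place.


P = Q * dP / eta
P = 0.06 * 3291000 / 0.73
P = 197460.0 / 0.73
P = 270493.2 W


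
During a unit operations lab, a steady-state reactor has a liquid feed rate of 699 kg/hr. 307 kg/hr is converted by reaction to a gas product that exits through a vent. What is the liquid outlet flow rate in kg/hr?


Steady-state mass balance on the main outlet: F_out = F_in - F_removed
F_out = 699 - 307
F_out = 392 kg/hr


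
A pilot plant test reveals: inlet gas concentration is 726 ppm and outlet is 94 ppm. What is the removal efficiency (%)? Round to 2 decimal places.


Efficiency = (G_in - G_out) / G_in * 100%
Efficiency = (726 - 94) / 726 * 100
Efficiency = 632 / 726 * 100
Efficiency = 87.05%


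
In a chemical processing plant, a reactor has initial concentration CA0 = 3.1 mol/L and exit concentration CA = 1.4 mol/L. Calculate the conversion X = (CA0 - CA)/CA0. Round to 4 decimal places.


X = (CA0 - CA) / CA0
X = (3.1 - 1.4) / 3.1
X = 1.7 / 3.1
X = 0.5484


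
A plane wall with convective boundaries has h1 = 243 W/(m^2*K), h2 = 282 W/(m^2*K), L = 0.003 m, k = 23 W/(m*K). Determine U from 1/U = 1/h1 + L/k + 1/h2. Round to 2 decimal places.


1/U = 1/h1 + L/k + 1/h2
1/U = 1/243 + 0.003/23 + 1/282
1/U = 0.0041152263 + 0.0001304348 + 0.0035460993
1/U = 0.0077917604
U = 128.34 W/(m^2*K)


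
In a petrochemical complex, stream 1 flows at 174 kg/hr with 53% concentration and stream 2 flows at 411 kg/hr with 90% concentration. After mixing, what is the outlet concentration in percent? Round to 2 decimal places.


Mass balance on solute: F1*x1 + F2*x2 = F3*x3
F3 = F1 + F2 = 174 + 411 = 585 kg/hr
x3 = (F1*x1 + F2*x2)/F3
x3 = (174*0.53 + 411*0.9) / 585
x3 = 78.99%


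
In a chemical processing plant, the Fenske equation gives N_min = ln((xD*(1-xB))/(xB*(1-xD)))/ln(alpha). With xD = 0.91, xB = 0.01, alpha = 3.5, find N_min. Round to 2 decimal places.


N_min = ln((xD*(1-xB))/(xB*(1-xD))) / ln(alpha)
Numerator inside ln: 0.9009 / 0.0009 = 1001.0
ln(1001.0) = 6.908755
ln(alpha) = ln(3.5) = 1.252763
N_min = 6.908755 / 1.252763 = 5.51


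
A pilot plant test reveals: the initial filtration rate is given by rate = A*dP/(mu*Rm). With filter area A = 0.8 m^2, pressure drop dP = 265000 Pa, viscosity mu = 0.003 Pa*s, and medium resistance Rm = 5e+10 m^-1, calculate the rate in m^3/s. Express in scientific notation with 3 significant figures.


rate = A * dP / (mu * Rm)
rate = 0.8 * 265000 / (0.003 * 5e+10)
rate = 212000.0 / 1.500e+08
rate = 1.41e-03 m^3/s


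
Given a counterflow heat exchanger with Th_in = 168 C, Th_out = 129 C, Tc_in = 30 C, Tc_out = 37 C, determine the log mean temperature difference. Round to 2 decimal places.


dT1 = Th_in - Tc_out = 168 - 37 = 131
dT2 = Th_out - Tc_in = 129 - 30 = 99
LMTD = (dT1 - dT2) / ln(dT1/dT2)
LMTD = (131 - 99) / ln(131/99)
LMTD = 114.25 K


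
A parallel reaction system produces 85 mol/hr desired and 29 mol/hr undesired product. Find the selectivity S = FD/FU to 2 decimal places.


S = desired product rate / undesired product rate
S = 85 / 29
S = 2.93


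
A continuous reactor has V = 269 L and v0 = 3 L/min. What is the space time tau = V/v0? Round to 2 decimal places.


tau = V / v0
tau = 269 / 3
tau = 89.67 min


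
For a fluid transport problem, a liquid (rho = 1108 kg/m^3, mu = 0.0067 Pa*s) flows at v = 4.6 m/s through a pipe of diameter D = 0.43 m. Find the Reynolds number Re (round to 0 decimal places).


Re = rho * v * D / mu
Re = 1108 * 4.6 * 0.43 / 0.0067
Re = 2191.624 / 0.0067
Re = 327108


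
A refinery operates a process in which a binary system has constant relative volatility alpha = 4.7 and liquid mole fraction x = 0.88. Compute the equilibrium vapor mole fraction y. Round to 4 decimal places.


y = alpha*x / (1 + (alpha-1)*x)
y = 4.7*0.88 / (1 + (4.7-1)*0.88)
y = 4.136 / (1 + 3.256)
y = 4.136 / 4.256
y = 0.9718


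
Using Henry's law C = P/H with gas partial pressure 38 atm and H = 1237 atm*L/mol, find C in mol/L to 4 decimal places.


C = P / H
C = 38 / 1237
C = 0.0307 mol/L


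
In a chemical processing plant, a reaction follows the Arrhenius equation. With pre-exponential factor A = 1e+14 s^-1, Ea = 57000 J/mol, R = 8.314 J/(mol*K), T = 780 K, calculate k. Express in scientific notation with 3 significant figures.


k = A * exp(-Ea/(R*T))
k = 1e+14 * exp(-57000 / (8.314 * 780))
k = 1e+14 * exp(-8.789623)
k = 1.52e+10


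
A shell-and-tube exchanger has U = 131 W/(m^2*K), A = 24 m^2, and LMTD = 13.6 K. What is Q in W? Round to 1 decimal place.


Q = U * A * LMTD
Q = 131 * 24 * 13.6
Q = 42758.4 W


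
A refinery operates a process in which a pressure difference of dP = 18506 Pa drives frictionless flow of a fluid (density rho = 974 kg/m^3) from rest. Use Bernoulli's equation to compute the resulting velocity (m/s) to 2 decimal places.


v = sqrt(2*dP/rho)
v = sqrt(2*18506/974)
v = sqrt(38.0)
v = 6.16 m/s


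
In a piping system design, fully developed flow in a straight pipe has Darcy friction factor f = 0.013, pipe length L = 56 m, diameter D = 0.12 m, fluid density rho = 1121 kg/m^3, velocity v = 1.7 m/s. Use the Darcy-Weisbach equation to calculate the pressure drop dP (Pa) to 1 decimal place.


dP = f * (L/D) * (rho*v^2/2)
dP = 0.013 * (56/0.12) * (1121*1.7^2/2)
L/D = 466.66666667
rho*v^2/2 = 1121*2.89/2 = 1619.845
dP = 0.013 * 466.66666667 * 1619.845
dP = 9827.1 Pa


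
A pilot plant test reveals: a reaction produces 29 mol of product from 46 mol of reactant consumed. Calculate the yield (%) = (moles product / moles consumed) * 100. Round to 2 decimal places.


Yield = (moles product / moles consumed) * 100%
Yield = (29 / 46) * 100
Yield = 0.6304 * 100
Yield = 63.04%


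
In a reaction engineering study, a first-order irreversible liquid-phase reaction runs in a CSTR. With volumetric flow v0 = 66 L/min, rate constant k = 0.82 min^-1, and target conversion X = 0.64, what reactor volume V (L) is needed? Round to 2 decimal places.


V = v0 * X / (k * (1 - X))
V = 66 * 0.64 / (0.82 * (1 - 0.64))
V = 42.24 / (0.82 * 0.36)
V = 42.24 / 0.2952
V = 143.09 L


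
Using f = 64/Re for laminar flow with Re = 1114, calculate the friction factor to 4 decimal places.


f = 64 / Re
f = 64 / 1114
f = 0.0575


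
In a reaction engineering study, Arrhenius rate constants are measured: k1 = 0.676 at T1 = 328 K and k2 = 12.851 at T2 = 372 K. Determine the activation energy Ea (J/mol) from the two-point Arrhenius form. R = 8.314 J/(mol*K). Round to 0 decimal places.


Ea = R * ln(k2/k1) / (1/T1 - 1/T2)
ln(k2/k1) = ln(12.851/0.676) = 2.9449838
1/T1 - 1/T2 = 1/328 - 1/372 = 0.000360608445
Ea = 8.314 * 2.9449838 / 0.000360608445
Ea = 67898 J/mol


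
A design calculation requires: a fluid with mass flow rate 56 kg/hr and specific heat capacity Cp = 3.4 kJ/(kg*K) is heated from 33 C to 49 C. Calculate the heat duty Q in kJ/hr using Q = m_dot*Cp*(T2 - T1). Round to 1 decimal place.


Q = m_dot * Cp * (T2 - T1)
Q = 56 * 3.4 * (49 - 33)
Q = 56 * 3.4 * 16
Q = 3046.4 kJ/hr


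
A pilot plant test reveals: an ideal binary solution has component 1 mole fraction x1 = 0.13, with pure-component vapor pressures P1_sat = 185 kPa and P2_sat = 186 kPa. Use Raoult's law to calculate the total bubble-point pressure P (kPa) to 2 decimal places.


P = x1*P1_sat + x2*P2_sat
x2 = 1 - x1 = 1 - 0.13 = 0.87
P = 0.13*185 + 0.87*186
P = 24.05 + 161.82
P = 185.87 kPa


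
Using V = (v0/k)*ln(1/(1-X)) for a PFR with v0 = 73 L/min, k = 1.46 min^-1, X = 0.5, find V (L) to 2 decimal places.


V = (v0/k) * ln(1/(1-X))
V = (73/1.46) * ln(1/(1-0.5))
V = 50.0 * ln(2.0)
V = 50.0 * 0.693147
V = 34.66 L


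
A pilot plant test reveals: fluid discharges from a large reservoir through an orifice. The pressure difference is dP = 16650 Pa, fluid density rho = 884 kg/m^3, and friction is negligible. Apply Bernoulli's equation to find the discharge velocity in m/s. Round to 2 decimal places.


v = sqrt(2*dP/rho)
v = sqrt(2*16650/884)
v = sqrt(37.669683)
v = 6.14 m/s


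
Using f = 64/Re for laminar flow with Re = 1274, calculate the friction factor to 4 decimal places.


f = 64 / Re
f = 64 / 1274
f = 0.0502


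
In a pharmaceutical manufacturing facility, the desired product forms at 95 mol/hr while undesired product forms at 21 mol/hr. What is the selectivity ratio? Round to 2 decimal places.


S = desired product rate / undesired product rate
S = 95 / 21
S = 4.52


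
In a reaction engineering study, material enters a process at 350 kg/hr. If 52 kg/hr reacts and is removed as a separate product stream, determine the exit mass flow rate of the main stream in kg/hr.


Steady-state mass balance on the main outlet: F_out = F_in - F_removed
F_out = 350 - 52
F_out = 298 kg/hr


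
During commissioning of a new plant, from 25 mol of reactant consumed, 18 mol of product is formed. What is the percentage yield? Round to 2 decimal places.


Yield = (moles product / moles consumed) * 100%
Yield = (18 / 25) * 100
Yield = 0.72 * 100
Yield = 72.00%


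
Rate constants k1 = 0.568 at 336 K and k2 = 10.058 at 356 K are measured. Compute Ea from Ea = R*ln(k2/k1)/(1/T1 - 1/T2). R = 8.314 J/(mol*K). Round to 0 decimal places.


Ea = R * ln(k2/k1) / (1/T1 - 1/T2)
ln(k2/k1) = ln(10.058/0.568) = 2.8740022
1/T1 - 1/T2 = 1/336 - 1/356 = 0.000167201712
Ea = 8.314 * 2.8740022 / 0.000167201712
Ea = 142908 J/mol


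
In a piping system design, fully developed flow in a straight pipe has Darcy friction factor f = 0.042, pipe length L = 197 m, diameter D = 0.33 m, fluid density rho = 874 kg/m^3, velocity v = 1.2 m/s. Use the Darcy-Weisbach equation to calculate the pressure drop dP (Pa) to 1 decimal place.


dP = f * (L/D) * (rho*v^2/2)
dP = 0.042 * (197/0.33) * (874*1.2^2/2)
L/D = 596.96969697
rho*v^2/2 = 874*1.44/2 = 629.28
dP = 0.042 * 596.96969697 * 629.28
dP = 15777.8 Pa


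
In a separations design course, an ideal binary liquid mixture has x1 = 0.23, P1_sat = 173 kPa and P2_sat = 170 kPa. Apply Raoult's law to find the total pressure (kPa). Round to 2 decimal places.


P = x1*P1_sat + x2*P2_sat
x2 = 1 - x1 = 1 - 0.23 = 0.77
P = 0.23*173 + 0.77*170
P = 39.79 + 130.9
P = 170.69 kPa


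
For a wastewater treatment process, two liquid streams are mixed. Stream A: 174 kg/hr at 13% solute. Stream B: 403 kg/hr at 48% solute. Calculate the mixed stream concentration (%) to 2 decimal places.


Mass balance on solute: F1*x1 + F2*x2 = F3*x3
F3 = F1 + F2 = 174 + 403 = 577 kg/hr
x3 = (F1*x1 + F2*x2)/F3
x3 = (174*0.13 + 403*0.48) / 577
x3 = 37.45%


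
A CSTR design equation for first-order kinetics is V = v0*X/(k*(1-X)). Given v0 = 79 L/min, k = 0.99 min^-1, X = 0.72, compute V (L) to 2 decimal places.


V = v0 * X / (k * (1 - X))
V = 79 * 0.72 / (0.99 * (1 - 0.72))
V = 56.88 / (0.99 * 0.28)
V = 56.88 / 0.2772
V = 205.19 L


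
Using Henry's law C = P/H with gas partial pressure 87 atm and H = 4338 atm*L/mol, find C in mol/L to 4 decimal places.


C = P / H
C = 87 / 4338
C = 0.0201 mol/L


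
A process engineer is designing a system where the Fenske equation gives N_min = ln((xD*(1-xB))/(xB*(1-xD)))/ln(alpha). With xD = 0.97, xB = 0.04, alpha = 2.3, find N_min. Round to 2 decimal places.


N_min = ln((xD*(1-xB))/(xB*(1-xD))) / ln(alpha)
Numerator inside ln: 0.9312 / 0.0012 = 776.0
ln(776.0) = 6.654153
ln(alpha) = ln(2.3) = 0.832909
N_min = 6.654153 / 0.832909 = 7.99
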